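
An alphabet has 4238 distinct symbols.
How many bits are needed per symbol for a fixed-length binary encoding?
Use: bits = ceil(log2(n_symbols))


log2(4238) = 12.0492
Bracket: 2^12 = 4096 < 4238 <= 2^13 = 8192
So ceil(log2(4238)) = 13

bits = ceil(log2(4238)) = ceil(12.0492) = 13 bits


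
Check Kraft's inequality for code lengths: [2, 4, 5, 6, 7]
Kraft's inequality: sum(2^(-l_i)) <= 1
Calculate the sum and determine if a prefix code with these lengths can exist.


Sum = 2^(-2) + 2^(-4) + 2^(-5) + 2^(-6) + 2^(-7)
    = 0.25 + 0.0625 + 0.03125 + 0.015625 + 0.0078125
    = 47/128 = 0.3671875
Since 0.3671875 <= 1, Kraft's inequality IS satisfied.
A prefix code with these lengths CAN exist.

Kraft sum = 0.3671875. Satisfied.


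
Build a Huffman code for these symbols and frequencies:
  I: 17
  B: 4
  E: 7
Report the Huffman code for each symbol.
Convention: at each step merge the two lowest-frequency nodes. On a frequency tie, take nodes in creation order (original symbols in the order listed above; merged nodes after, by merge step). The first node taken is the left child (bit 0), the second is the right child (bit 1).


Huffman tree construction:
Step 1: Merge B(4) + E(7) = 11
Step 2: Merge (B+E)(11) + I(17) = 28
Read each symbol's code off the tree from the root (left child = 0, right child = 1).

Codes:
  I: 1 (length 1)
  B: 00 (length 2)
  E: 01 (length 2)
Average code length: 39/28 = 1.3929 bits/symbol


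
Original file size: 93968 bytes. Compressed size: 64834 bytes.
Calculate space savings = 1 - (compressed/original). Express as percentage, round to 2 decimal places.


ratio = compressed/original = 64834/93968 = 0.689958
savings = 1 - ratio = 1 - 0.689958 = 0.310042
as a percentage: 0.310042 * 100 = 31.0%

Space savings = 1 - 64834/93968 = 31.0%


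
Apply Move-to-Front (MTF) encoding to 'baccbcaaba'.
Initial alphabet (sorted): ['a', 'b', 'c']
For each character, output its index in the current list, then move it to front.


MTF encoding:
'b': index 1 in ['a', 'b', 'c'] -> ['b', 'a', 'c']
'a': index 1 in ['b', 'a', 'c'] -> ['a', 'b', 'c']
'c': index 2 in ['a', 'b', 'c'] -> ['c', 'a', 'b']
'c': index 0 in ['c', 'a', 'b'] -> ['c', 'a', 'b']
'b': index 2 in ['c', 'a', 'b'] -> ['b', 'c', 'a']
'c': index 1 in ['b', 'c', 'a'] -> ['c', 'b', 'a']
'a': index 2 in ['c', 'b', 'a'] -> ['a', 'c', 'b']
'a': index 0 in ['a', 'c', 'b'] -> ['a', 'c', 'b']
'b': index 2 in ['a', 'c', 'b'] -> ['b', 'a', 'c']
'a': index 1 in ['b', 'a', 'c'] -> ['a', 'b', 'c']


Output: [1, 1, 2, 0, 2, 1, 2, 0, 2, 1]


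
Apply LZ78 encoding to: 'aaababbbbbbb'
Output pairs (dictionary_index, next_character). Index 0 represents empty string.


LZ78 encoding steps:
Dictionary: {0: ''}
Step 1: w='' (idx 0), next='a' -> output (0, 'a'), add 'a' as idx 1
Step 2: w='a' (idx 1), next='a' -> output (1, 'a'), add 'aa' as idx 2
Step 3: w='' (idx 0), next='b' -> output (0, 'b'), add 'b' as idx 3
Step 4: w='a' (idx 1), next='b' -> output (1, 'b'), add 'ab' as idx 4
Step 5: w='b' (idx 3), next='b' -> output (3, 'b'), add 'bb' as idx 5
Step 6: w='bb' (idx 5), next='b' -> output (5, 'b'), add 'bbb' as idx 6
Step 7: w='b' (idx 3), end of input -> output (3, '')


Encoded: [(0, 'a'), (1, 'a'), (0, 'b'), (1, 'b'), (3, 'b'), (5, 'b'), (3, '')]


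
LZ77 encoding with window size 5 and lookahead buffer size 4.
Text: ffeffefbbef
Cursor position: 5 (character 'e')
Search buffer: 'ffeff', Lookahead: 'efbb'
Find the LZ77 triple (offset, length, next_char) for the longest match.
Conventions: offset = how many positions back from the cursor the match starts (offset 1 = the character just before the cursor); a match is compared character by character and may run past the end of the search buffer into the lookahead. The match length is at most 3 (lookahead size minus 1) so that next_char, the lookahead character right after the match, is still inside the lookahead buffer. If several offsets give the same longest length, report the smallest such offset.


Try each offset into the search buffer:
  offset=1 (pos 4, char 'f'): match length 0
  offset=2 (pos 3, char 'f'): match length 0
  offset=3 (pos 2, char 'e'): match length 2
  offset=4 (pos 1, char 'f'): match length 0
  offset=5 (pos 0, char 'f'): match length 0
Longest match has length 2 at offset 3.
next_char = character at position 5 + 2 = 7 -> 'b'

Best match: offset=3, length=2 (matching 'ef' starting at position 2)
LZ77 triple: (3, 2, 'b')


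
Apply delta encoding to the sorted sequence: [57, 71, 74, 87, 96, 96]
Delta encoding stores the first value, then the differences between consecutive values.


First value: 57
Deltas:
  71 - 57 = 14
  74 - 71 = 3
  87 - 74 = 13
  96 - 87 = 9
  96 - 96 = 0


Delta encoded: [57, 14, 3, 13, 9, 0]


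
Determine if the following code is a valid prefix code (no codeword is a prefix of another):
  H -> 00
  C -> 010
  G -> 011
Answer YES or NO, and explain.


Checking each pair (does one codeword prefix another?):
  H='00' vs C='010': no prefix
  H='00' vs G='011': no prefix
  C='010' vs H='00': no prefix
  C='010' vs G='011': no prefix
  G='011' vs H='00': no prefix
  G='011' vs C='010': no prefix
No violation found over all pairs.

YES -- this is a valid prefix code. No codeword is a prefix of any other codeword.


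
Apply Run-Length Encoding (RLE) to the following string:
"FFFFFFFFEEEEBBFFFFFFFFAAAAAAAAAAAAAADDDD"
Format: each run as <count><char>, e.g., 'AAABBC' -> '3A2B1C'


Scanning runs left to right:
  i=0: run of 'F' x 8 -> '8F'
  i=8: run of 'E' x 4 -> '4E'
  i=12: run of 'B' x 2 -> '2B'
  i=14: run of 'F' x 8 -> '8F'
  i=22: run of 'A' x 14 -> '14A'
  i=36: run of 'D' x 4 -> '4D'

RLE = 8F4E2B8F14A4D


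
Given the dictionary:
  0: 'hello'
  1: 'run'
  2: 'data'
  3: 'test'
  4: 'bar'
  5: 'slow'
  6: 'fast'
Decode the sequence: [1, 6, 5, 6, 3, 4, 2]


Look up each index in the dictionary:
  1 -> 'run'
  6 -> 'fast'
  5 -> 'slow'
  6 -> 'fast'
  3 -> 'test'
  4 -> 'bar'
  2 -> 'data'

Decoded: "run fast slow fast test bar data"


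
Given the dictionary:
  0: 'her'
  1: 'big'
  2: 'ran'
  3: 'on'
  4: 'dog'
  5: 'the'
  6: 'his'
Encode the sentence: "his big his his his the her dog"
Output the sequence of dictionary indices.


Look up each word in the dictionary:
  'his' -> 6
  'big' -> 1
  'his' -> 6
  'his' -> 6
  'his' -> 6
  'the' -> 5
  'her' -> 0
  'dog' -> 4

Encoded: [6, 1, 6, 6, 6, 5, 0, 4]


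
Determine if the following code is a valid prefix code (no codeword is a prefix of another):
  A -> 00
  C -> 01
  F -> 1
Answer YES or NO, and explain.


Checking each pair (does one codeword prefix another?):
  A='00' vs C='01': no prefix
  A='00' vs F='1': no prefix
  C='01' vs A='00': no prefix
  C='01' vs F='1': no prefix
  F='1' vs A='00': no prefix
  F='1' vs C='01': no prefix
No violation found over all pairs.

YES -- this is a valid prefix code. No codeword is a prefix of any other codeword.


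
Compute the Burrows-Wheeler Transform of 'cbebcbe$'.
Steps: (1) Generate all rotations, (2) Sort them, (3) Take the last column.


Rotations (sorted):
  0: $cbebcbe -> last char: e
  1: bcbe$cbe -> last char: e
  2: be$cbebc -> last char: c
  3: bebcbe$c -> last char: c
  4: cbe$cbeb -> last char: b
  5: cbebcbe$ -> last char: $
  6: e$cbebcb -> last char: b
  7: ebcbe$cb -> last char: b


BWT = eeccb$bb


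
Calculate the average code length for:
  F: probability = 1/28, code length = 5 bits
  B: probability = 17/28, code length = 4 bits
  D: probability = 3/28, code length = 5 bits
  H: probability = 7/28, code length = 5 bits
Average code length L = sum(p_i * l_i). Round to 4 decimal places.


Weighted contributions p_i * l_i:
  F: (1/28) * 5 = 5/28
  B: (17/28) * 4 = 68/28
  D: (3/28) * 5 = 15/28
  H: (7/28) * 5 = 35/28
Sum = (5 + 68 + 15 + 35)/28 = 123/28

L = 123/28 = 4.3929 bits/symbol


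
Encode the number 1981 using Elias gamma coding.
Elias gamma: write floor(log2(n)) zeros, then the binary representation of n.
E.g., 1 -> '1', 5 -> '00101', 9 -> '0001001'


num_bits = floor(log2(1981)) + 1 = 11
leading_zeros = num_bits - 1 = 10
binary(1981) = 11110111101

Elias gamma(1981) = '0000000000' + '11110111101' = 000000000011110111101 (21 bits)


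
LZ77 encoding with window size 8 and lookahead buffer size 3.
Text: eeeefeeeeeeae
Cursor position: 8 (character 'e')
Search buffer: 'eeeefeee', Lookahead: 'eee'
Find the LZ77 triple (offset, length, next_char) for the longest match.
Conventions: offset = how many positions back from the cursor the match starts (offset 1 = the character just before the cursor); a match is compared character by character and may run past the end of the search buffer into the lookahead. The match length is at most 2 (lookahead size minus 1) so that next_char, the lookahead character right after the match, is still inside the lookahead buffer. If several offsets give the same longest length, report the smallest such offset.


Try each offset into the search buffer:
  offset=1 (pos 7, char 'e'): match length 2
  offset=2 (pos 6, char 'e'): match length 2
  offset=3 (pos 5, char 'e'): match length 2
  offset=4 (pos 4, char 'f'): match length 0
  offset=5 (pos 3, char 'e'): match length 1
  offset=6 (pos 2, char 'e'): match length 2
  offset=7 (pos 1, char 'e'): match length 2
  offset=8 (pos 0, char 'e'): match length 2
Longest match has length 2, found at offsets 1, 2, 3, 6, 7, 8; take the smallest, offset 1.
next_char = character at position 8 + 2 = 10 -> 'e'

Best match: offset=1, length=2 (matching 'ee' starting at position 7)
LZ77 triple: (1, 2, 'e')


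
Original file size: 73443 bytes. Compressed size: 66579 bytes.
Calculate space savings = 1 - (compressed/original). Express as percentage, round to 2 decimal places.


ratio = compressed/original = 66579/73443 = 0.90654
savings = 1 - ratio = 1 - 0.90654 = 0.09346
as a percentage: 0.09346 * 100 = 9.35%

Space savings = 1 - 66579/73443 = 9.35%


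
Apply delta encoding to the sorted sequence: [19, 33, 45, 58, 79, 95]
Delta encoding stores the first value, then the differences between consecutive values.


First value: 19
Deltas:
  33 - 19 = 14
  45 - 33 = 12
  58 - 45 = 13
  79 - 58 = 21
  95 - 79 = 16


Delta encoded: [19, 14, 12, 13, 21, 16]


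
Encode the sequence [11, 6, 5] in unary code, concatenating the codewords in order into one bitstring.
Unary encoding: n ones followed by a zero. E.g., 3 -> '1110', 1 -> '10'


Encode each number as n ones followed by a terminating 0:
  11 -> 111111111110 (12 bits)
  6 -> 1111110 (7 bits)
  5 -> 111110 (6 bits)
Total length = 12 + 7 + 6 = 25 bits.

Unary([11, 6, 5]) = 1111111111101111110111110 (25 bits)


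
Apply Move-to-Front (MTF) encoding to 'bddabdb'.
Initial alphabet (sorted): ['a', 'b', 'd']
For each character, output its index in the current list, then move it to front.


MTF encoding:
'b': index 1 in ['a', 'b', 'd'] -> ['b', 'a', 'd']
'd': index 2 in ['b', 'a', 'd'] -> ['d', 'b', 'a']
'd': index 0 in ['d', 'b', 'a'] -> ['d', 'b', 'a']
'a': index 2 in ['d', 'b', 'a'] -> ['a', 'd', 'b']
'b': index 2 in ['a', 'd', 'b'] -> ['b', 'a', 'd']
'd': index 2 in ['b', 'a', 'd'] -> ['d', 'b', 'a']
'b': index 1 in ['d', 'b', 'a'] -> ['b', 'd', 'a']


Output: [1, 2, 0, 2, 2, 2, 1]


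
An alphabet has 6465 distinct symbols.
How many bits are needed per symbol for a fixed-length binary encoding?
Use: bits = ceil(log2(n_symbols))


log2(6465) = 12.6584
Bracket: 2^12 = 4096 < 6465 <= 2^13 = 8192
So ceil(log2(6465)) = 13

bits = ceil(log2(6465)) = ceil(12.6584) = 13 bits


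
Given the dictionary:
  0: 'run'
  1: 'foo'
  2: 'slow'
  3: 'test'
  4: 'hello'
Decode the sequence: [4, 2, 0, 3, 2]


Look up each index in the dictionary:
  4 -> 'hello'
  2 -> 'slow'
  0 -> 'run'
  3 -> 'test'
  2 -> 'slow'

Decoded: "hello slow run test slow"


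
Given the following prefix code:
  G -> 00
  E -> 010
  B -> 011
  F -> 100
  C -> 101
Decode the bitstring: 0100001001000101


Decoding step by step:
Bits 010 -> E
Bits 00 -> G
Bits 010 -> E
Bits 010 -> E
Bits 00 -> G
Bits 101 -> C


Decoded message: EGEEGC


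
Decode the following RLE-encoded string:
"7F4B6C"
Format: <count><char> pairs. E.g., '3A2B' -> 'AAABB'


Expanding each <count><char> pair:
  7F -> 'FFFFFFF'
  4B -> 'BBBB'
  6C -> 'CCCCCC'

Decoded = FFFFFFFBBBBCCCCCC


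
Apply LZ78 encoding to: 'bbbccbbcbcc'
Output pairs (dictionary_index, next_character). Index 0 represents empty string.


LZ78 encoding steps:
Dictionary: {0: ''}
Step 1: w='' (idx 0), next='b' -> output (0, 'b'), add 'b' as idx 1
Step 2: w='b' (idx 1), next='b' -> output (1, 'b'), add 'bb' as idx 2
Step 3: w='' (idx 0), next='c' -> output (0, 'c'), add 'c' as idx 3
Step 4: w='c' (idx 3), next='b' -> output (3, 'b'), add 'cb' as idx 4
Step 5: w='b' (idx 1), next='c' -> output (1, 'c'), add 'bc' as idx 5
Step 6: w='bc' (idx 5), next='c' -> output (5, 'c'), add 'bcc' as idx 6


Encoded: [(0, 'b'), (1, 'b'), (0, 'c'), (3, 'b'), (1, 'c'), (5, 'c')]


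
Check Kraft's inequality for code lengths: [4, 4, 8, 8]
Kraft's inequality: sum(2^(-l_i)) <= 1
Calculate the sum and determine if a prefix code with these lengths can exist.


Sum = 2^(-4) + 2^(-4) + 2^(-8) + 2^(-8)
    = 0.0625 + 0.0625 + 0.00390625 + 0.00390625
    = 34/256 = 0.1328125
Since 0.1328125 <= 1, Kraft's inequality IS satisfied.
A prefix code with these lengths CAN exist.

Kraft sum = 0.1328125. Satisfied.


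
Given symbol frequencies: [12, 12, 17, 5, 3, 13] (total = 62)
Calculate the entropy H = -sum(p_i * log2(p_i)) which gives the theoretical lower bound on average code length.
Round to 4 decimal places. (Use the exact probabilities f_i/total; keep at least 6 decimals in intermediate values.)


Per-symbol terms -p_i * log2(p_i) with p_i = f_i/62:
  p = 12/62 = 0.193548: log2(p) = -2.369234, -p*log2(p) = 0.458561
  p = 12/62 = 0.193548: log2(p) = -2.369234, -p*log2(p) = 0.458561
  p = 17/62 = 0.274194: log2(p) = -1.866733, -p*log2(p) = 0.511846
  p = 5/62 = 0.080645: log2(p) = -3.632268, -p*log2(p) = 0.292925
  p = 3/62 = 0.048387: log2(p) = -4.369234, -p*log2(p) = 0.211415
  p = 13/62 = 0.209677: log2(p) = -2.253757, -p*log2(p) = 0.472562
H = 0.458561 + 0.458561 + 0.511846 + 0.292925 + 0.211415 + 0.472562 = 2.405870

H = 2.4059 bits/symbol


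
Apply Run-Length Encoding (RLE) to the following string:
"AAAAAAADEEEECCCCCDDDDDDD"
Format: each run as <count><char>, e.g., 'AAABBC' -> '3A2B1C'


Scanning runs left to right:
  i=0: run of 'A' x 7 -> '7A'
  i=7: run of 'D' x 1 -> '1D'
  i=8: run of 'E' x 4 -> '4E'
  i=12: run of 'C' x 5 -> '5C'
  i=17: run of 'D' x 7 -> '7D'

RLE = 7A1D4E5C7D


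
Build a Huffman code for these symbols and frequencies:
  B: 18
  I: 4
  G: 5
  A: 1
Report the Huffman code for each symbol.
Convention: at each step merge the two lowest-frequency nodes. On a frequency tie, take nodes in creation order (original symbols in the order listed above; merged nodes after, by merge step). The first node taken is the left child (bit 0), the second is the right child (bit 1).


Huffman tree construction:
Step 1: Merge A(1) + I(4) = 5
Step 2: Merge G(5) + (A+I)(5) = 10
Step 3: Merge (G+(A+I))(10) + B(18) = 28
Read each symbol's code off the tree from the root (left child = 0, right child = 1).

Codes:
  B: 1 (length 1)
  I: 011 (length 3)
  G: 00 (length 2)
  A: 010 (length 3)
Average code length: 43/28 = 1.5357 bits/symbol


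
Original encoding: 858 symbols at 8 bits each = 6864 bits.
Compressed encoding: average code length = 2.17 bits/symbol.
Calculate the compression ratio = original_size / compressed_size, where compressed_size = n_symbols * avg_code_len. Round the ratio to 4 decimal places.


original_size = n_symbols * orig_bits = 858 * 8 = 6864 bits
compressed_size = n_symbols * avg_code_len = 858 * 2.17 = 1861.86 bits
ratio = original_size / compressed_size = 6864 / 1861.86 = 3.6866

Compression ratio = 3.6866


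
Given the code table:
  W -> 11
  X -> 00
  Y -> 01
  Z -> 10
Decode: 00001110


Decoding:
00 -> X
00 -> X
11 -> W
10 -> Z


Result: XXWZ


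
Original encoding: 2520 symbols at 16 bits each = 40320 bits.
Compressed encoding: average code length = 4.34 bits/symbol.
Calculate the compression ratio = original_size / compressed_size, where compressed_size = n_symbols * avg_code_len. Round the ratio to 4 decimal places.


original_size = n_symbols * orig_bits = 2520 * 16 = 40320 bits
compressed_size = n_symbols * avg_code_len = 2520 * 4.34 = 10936.8 bits
ratio = original_size / compressed_size = 40320 / 10936.8 = 3.6866

Compression ratio = 3.6866


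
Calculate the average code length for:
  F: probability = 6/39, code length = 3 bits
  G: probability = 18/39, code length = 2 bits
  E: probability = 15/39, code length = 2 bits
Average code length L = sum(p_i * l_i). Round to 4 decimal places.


Weighted contributions p_i * l_i:
  F: (6/39) * 3 = 18/39
  G: (18/39) * 2 = 36/39
  E: (15/39) * 2 = 30/39
Sum = (18 + 36 + 30)/39 = 84/39

L = 84/39 = 2.1538 bits/symbol


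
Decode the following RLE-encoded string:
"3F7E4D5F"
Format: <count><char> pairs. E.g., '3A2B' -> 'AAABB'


Expanding each <count><char> pair:
  3F -> 'FFF'
  7E -> 'EEEEEEE'
  4D -> 'DDDD'
  5F -> 'FFFFF'

Decoded = FFFEEEEEEEDDDDFFFFF


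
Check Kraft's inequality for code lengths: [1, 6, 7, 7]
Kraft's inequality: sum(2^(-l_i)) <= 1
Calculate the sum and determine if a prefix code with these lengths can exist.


Sum = 2^(-1) + 2^(-6) + 2^(-7) + 2^(-7)
    = 0.5 + 0.015625 + 0.0078125 + 0.0078125
    = 68/128 = 0.53125
Since 0.53125 <= 1, Kraft's inequality IS satisfied.
A prefix code with these lengths CAN exist.

Kraft sum = 0.53125. Satisfied.


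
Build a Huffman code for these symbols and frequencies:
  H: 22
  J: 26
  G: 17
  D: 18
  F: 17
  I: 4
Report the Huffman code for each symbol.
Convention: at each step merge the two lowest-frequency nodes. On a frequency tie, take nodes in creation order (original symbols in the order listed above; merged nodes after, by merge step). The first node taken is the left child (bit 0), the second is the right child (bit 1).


Huffman tree construction:
Step 1: Merge I(4) + G(17) = 21
Step 2: Merge F(17) + D(18) = 35
Step 3: Merge (I+G)(21) + H(22) = 43
Step 4: Merge J(26) + (F+D)(35) = 61
Step 5: Merge ((I+G)+H)(43) + (J+(F+D))(61) = 104
Read each symbol's code off the tree from the root (left child = 0, right child = 1).

Codes:
  H: 01 (length 2)
  J: 10 (length 2)
  G: 001 (length 3)
  D: 111 (length 3)
  F: 110 (length 3)
  I: 000 (length 3)
Average code length: 264/104 = 2.5385 bits/symbol


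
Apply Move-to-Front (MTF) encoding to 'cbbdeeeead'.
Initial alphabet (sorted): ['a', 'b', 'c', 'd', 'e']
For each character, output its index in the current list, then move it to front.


MTF encoding:
'c': index 2 in ['a', 'b', 'c', 'd', 'e'] -> ['c', 'a', 'b', 'd', 'e']
'b': index 2 in ['c', 'a', 'b', 'd', 'e'] -> ['b', 'c', 'a', 'd', 'e']
'b': index 0 in ['b', 'c', 'a', 'd', 'e'] -> ['b', 'c', 'a', 'd', 'e']
'd': index 3 in ['b', 'c', 'a', 'd', 'e'] -> ['d', 'b', 'c', 'a', 'e']
'e': index 4 in ['d', 'b', 'c', 'a', 'e'] -> ['e', 'd', 'b', 'c', 'a']
'e': index 0 in ['e', 'd', 'b', 'c', 'a'] -> ['e', 'd', 'b', 'c', 'a']
'e': index 0 in ['e', 'd', 'b', 'c', 'a'] -> ['e', 'd', 'b', 'c', 'a']
'e': index 0 in ['e', 'd', 'b', 'c', 'a'] -> ['e', 'd', 'b', 'c', 'a']
'a': index 4 in ['e', 'd', 'b', 'c', 'a'] -> ['a', 'e', 'd', 'b', 'c']
'd': index 2 in ['a', 'e', 'd', 'b', 'c'] -> ['d', 'a', 'e', 'b', 'c']


Output: [2, 2, 0, 3, 4, 0, 0, 0, 4, 2]


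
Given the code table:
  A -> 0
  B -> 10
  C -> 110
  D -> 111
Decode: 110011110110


Decoding:
110 -> C
0 -> A
111 -> D
10 -> B
110 -> C


Result: CADBC


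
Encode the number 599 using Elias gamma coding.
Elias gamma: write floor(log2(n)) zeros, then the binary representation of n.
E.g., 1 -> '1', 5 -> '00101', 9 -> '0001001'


num_bits = floor(log2(599)) + 1 = 10
leading_zeros = num_bits - 1 = 9
binary(599) = 1001010111

Elias gamma(599) = '000000000' + '1001010111' = 0000000001001010111 (19 bits)


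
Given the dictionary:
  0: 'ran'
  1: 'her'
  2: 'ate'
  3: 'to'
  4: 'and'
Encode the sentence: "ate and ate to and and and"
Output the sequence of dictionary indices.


Look up each word in the dictionary:
  'ate' -> 2
  'and' -> 4
  'ate' -> 2
  'to' -> 3
  'and' -> 4
  'and' -> 4
  'and' -> 4

Encoded: [2, 4, 2, 3, 4, 4, 4]


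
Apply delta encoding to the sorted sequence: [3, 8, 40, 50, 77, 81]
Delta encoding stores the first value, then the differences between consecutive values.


First value: 3
Deltas:
  8 - 3 = 5
  40 - 8 = 32
  50 - 40 = 10
  77 - 50 = 27
  81 - 77 = 4


Delta encoded: [3, 5, 32, 10, 27, 4]


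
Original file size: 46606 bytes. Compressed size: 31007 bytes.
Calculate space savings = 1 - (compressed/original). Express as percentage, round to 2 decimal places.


ratio = compressed/original = 31007/46606 = 0.665301
savings = 1 - ratio = 1 - 0.665301 = 0.334699
as a percentage: 0.334699 * 100 = 33.47%

Space savings = 1 - 31007/46606 = 33.47%


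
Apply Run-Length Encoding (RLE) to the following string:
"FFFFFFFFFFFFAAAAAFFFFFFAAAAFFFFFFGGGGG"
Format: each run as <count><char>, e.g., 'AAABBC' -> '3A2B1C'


Scanning runs left to right:
  i=0: run of 'F' x 12 -> '12F'
  i=12: run of 'A' x 5 -> '5A'
  i=17: run of 'F' x 6 -> '6F'
  i=23: run of 'A' x 4 -> '4A'
  i=27: run of 'F' x 6 -> '6F'
  i=33: run of 'G' x 5 -> '5G'

RLE = 12F5A6F4A6F5G


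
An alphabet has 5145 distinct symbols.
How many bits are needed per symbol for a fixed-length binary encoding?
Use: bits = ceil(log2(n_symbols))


log2(5145) = 12.329
Bracket: 2^12 = 4096 < 5145 <= 2^13 = 8192
So ceil(log2(5145)) = 13

bits = ceil(log2(5145)) = ceil(12.329) = 13 bits


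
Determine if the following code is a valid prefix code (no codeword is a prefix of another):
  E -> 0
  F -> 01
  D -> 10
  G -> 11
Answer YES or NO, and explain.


Checking each pair (does one codeword prefix another?):
  E='0' vs F='01': prefix -- VIOLATION

NO -- this is NOT a valid prefix code. E (0) is a prefix of F (01).


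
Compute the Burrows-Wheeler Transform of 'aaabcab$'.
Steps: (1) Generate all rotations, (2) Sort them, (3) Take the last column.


Rotations (sorted):
  0: $aaabcab -> last char: b
  1: aaabcab$ -> last char: $
  2: aabcab$a -> last char: a
  3: ab$aaabc -> last char: c
  4: abcab$aa -> last char: a
  5: b$aaabca -> last char: a
  6: bcab$aaa -> last char: a
  7: cab$aaab -> last char: b


BWT = b$acaaab


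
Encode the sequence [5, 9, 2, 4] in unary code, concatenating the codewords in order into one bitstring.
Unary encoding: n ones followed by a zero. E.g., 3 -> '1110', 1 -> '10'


Encode each number as n ones followed by a terminating 0:
  5 -> 111110 (6 bits)
  9 -> 1111111110 (10 bits)
  2 -> 110 (3 bits)
  4 -> 11110 (5 bits)
Total length = 6 + 10 + 3 + 5 = 24 bits.

Unary([5, 9, 2, 4]) = 111110111111111011011110 (24 bits)


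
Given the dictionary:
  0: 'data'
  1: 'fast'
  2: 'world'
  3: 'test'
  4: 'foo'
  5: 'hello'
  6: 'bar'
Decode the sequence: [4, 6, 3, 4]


Look up each index in the dictionary:
  4 -> 'foo'
  6 -> 'bar'
  3 -> 'test'
  4 -> 'foo'

Decoded: "foo bar test foo"


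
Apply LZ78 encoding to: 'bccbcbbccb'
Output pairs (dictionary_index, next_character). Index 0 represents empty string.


LZ78 encoding steps:
Dictionary: {0: ''}
Step 1: w='' (idx 0), next='b' -> output (0, 'b'), add 'b' as idx 1
Step 2: w='' (idx 0), next='c' -> output (0, 'c'), add 'c' as idx 2
Step 3: w='c' (idx 2), next='b' -> output (2, 'b'), add 'cb' as idx 3
Step 4: w='cb' (idx 3), next='b' -> output (3, 'b'), add 'cbb' as idx 4
Step 5: w='c' (idx 2), next='c' -> output (2, 'c'), add 'cc' as idx 5
Step 6: w='b' (idx 1), end of input -> output (1, '')


Encoded: [(0, 'b'), (0, 'c'), (2, 'b'), (3, 'b'), (2, 'c'), (1, '')]


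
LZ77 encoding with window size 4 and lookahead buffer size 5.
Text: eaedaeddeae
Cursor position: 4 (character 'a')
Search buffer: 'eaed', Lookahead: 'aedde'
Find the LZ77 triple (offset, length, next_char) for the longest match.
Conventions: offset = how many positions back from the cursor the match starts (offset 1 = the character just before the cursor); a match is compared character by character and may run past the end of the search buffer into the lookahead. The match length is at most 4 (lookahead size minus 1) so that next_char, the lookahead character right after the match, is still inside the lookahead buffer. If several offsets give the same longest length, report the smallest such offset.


Try each offset into the search buffer:
  offset=1 (pos 3, char 'd'): match length 0
  offset=2 (pos 2, char 'e'): match length 0
  offset=3 (pos 1, char 'a'): match length 3
  offset=4 (pos 0, char 'e'): match length 0
Longest match has length 3 at offset 3.
next_char = character at position 4 + 3 = 7 -> 'd'

Best match: offset=3, length=3 (matching 'aed' starting at position 1)
LZ77 triple: (3, 3, 'd')


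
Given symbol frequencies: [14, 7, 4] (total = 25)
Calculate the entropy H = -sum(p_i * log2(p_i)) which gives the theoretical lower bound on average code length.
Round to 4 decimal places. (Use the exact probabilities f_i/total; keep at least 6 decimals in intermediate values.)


Per-symbol terms -p_i * log2(p_i) with p_i = f_i/25:
  p = 14/25 = 0.560000: log2(p) = -0.836501, -p*log2(p) = 0.468441
  p = 7/25 = 0.280000: log2(p) = -1.836501, -p*log2(p) = 0.514220
  p = 4/25 = 0.160000: log2(p) = -2.643856, -p*log2(p) = 0.423017
H = 0.468441 + 0.514220 + 0.423017 = 1.405678

H = 1.4057 bits/symbol


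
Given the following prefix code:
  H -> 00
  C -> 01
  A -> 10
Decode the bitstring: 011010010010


Decoding step by step:
Bits 01 -> C
Bits 10 -> A
Bits 10 -> A
Bits 01 -> C
Bits 00 -> H
Bits 10 -> A


Decoded message: CAACHA


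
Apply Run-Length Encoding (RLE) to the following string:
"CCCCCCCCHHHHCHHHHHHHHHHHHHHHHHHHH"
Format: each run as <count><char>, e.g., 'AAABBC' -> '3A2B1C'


Scanning runs left to right:
  i=0: run of 'C' x 8 -> '8C'
  i=8: run of 'H' x 4 -> '4H'
  i=12: run of 'C' x 1 -> '1C'
  i=13: run of 'H' x 20 -> '20H'

RLE = 8C4H1C20H


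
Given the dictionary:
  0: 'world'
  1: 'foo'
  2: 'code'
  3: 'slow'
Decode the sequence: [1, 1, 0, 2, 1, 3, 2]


Look up each index in the dictionary:
  1 -> 'foo'
  1 -> 'foo'
  0 -> 'world'
  2 -> 'code'
  1 -> 'foo'
  3 -> 'slow'
  2 -> 'code'

Decoded: "foo foo world code foo slow code"


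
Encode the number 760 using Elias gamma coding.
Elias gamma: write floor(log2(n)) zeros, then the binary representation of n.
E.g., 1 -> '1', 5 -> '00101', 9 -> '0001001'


num_bits = floor(log2(760)) + 1 = 10
leading_zeros = num_bits - 1 = 9
binary(760) = 1011111000

Elias gamma(760) = '000000000' + '1011111000' = 0000000001011111000 (19 bits)


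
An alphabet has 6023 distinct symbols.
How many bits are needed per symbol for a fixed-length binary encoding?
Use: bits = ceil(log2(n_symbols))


log2(6023) = 12.5563
Bracket: 2^12 = 4096 < 6023 <= 2^13 = 8192
So ceil(log2(6023)) = 13

bits = ceil(log2(6023)) = ceil(12.5563) = 13 bits


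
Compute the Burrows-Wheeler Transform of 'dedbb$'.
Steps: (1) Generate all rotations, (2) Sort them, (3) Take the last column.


Rotations (sorted):
  0: $dedbb -> last char: b
  1: b$dedb -> last char: b
  2: bb$ded -> last char: d
  3: dbb$de -> last char: e
  4: dedbb$ -> last char: $
  5: edbb$d -> last char: d


BWT = bbde$d


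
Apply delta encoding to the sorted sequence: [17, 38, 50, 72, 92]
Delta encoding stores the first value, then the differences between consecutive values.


First value: 17
Deltas:
  38 - 17 = 21
  50 - 38 = 12
  72 - 50 = 22
  92 - 72 = 20


Delta encoded: [17, 21, 12, 22, 20]


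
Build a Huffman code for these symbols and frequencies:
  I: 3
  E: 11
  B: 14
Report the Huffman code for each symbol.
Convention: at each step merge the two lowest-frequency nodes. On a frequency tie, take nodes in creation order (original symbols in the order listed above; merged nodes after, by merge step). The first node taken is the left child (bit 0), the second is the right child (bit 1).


Huffman tree construction:
Step 1: Merge I(3) + E(11) = 14
Step 2: Merge B(14) + (I+E)(14) = 28
Read each symbol's code off the tree from the root (left child = 0, right child = 1).

Codes:
  I: 10 (length 2)
  E: 11 (length 2)
  B: 0 (length 1)
Average code length: 42/28 = 1.5000 bits/symbol


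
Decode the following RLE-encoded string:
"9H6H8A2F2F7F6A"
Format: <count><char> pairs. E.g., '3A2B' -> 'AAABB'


Expanding each <count><char> pair:
  9H -> 'HHHHHHHHH'
  6H -> 'HHHHHH'
  8A -> 'AAAAAAAA'
  2F -> 'FF'
  2F -> 'FF'
  7F -> 'FFFFFFF'
  6A -> 'AAAAAA'

Decoded = HHHHHHHHHHHHHHHAAAAAAAAFFFFFFFFFFFAAAAAA


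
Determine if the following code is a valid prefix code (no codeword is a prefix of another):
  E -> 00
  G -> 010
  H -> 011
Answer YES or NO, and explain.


Checking each pair (does one codeword prefix another?):
  E='00' vs G='010': no prefix
  E='00' vs H='011': no prefix
  G='010' vs E='00': no prefix
  G='010' vs H='011': no prefix
  H='011' vs E='00': no prefix
  H='011' vs G='010': no prefix
No violation found over all pairs.

YES -- this is a valid prefix code. No codeword is a prefix of any other codeword.


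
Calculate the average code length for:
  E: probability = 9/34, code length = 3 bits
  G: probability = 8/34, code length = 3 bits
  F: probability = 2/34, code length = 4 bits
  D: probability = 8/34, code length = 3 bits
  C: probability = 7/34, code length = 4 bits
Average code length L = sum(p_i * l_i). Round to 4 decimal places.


Weighted contributions p_i * l_i:
  E: (9/34) * 3 = 27/34
  G: (8/34) * 3 = 24/34
  F: (2/34) * 4 = 8/34
  D: (8/34) * 3 = 24/34
  C: (7/34) * 4 = 28/34
Sum = (27 + 24 + 8 + 24 + 28)/34 = 111/34

L = 111/34 = 3.2647 bits/symbol


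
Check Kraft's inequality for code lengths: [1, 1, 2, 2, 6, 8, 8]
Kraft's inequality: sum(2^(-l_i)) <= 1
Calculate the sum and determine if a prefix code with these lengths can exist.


Sum = 2^(-1) + 2^(-1) + 2^(-2) + 2^(-2) + 2^(-6) + 2^(-8) + 2^(-8)
    = 0.5 + 0.5 + 0.25 + 0.25 + 0.015625 + 0.00390625 + 0.00390625
    = 390/256 = 1.5234375
Since 1.5234375 > 1, Kraft's inequality is NOT satisfied.
A prefix code with these lengths CANNOT exist.

Kraft sum = 1.5234375. Not satisfied.


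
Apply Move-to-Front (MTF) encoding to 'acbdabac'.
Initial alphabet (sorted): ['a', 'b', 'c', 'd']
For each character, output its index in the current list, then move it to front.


MTF encoding:
'a': index 0 in ['a', 'b', 'c', 'd'] -> ['a', 'b', 'c', 'd']
'c': index 2 in ['a', 'b', 'c', 'd'] -> ['c', 'a', 'b', 'd']
'b': index 2 in ['c', 'a', 'b', 'd'] -> ['b', 'c', 'a', 'd']
'd': index 3 in ['b', 'c', 'a', 'd'] -> ['d', 'b', 'c', 'a']
'a': index 3 in ['d', 'b', 'c', 'a'] -> ['a', 'd', 'b', 'c']
'b': index 2 in ['a', 'd', 'b', 'c'] -> ['b', 'a', 'd', 'c']
'a': index 1 in ['b', 'a', 'd', 'c'] -> ['a', 'b', 'd', 'c']
'c': index 3 in ['a', 'b', 'd', 'c'] -> ['c', 'a', 'b', 'd']


Output: [0, 2, 2, 3, 3, 2, 1, 3]


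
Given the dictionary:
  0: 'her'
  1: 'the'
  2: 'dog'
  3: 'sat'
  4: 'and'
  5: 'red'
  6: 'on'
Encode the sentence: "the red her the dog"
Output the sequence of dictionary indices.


Look up each word in the dictionary:
  'the' -> 1
  'red' -> 5
  'her' -> 0
  'the' -> 1
  'dog' -> 2

Encoded: [1, 5, 0, 1, 2]


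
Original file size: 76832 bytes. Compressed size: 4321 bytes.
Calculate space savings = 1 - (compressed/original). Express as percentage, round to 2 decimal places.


ratio = compressed/original = 4321/76832 = 0.05624
savings = 1 - ratio = 1 - 0.05624 = 0.94376
as a percentage: 0.94376 * 100 = 94.38%

Space savings = 1 - 4321/76832 = 94.38%


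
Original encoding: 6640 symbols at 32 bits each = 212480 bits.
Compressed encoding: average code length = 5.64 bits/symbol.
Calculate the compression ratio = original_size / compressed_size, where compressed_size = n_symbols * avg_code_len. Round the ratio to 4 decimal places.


original_size = n_symbols * orig_bits = 6640 * 32 = 212480 bits
compressed_size = n_symbols * avg_code_len = 6640 * 5.64 = 37449.6 bits
ratio = original_size / compressed_size = 212480 / 37449.6 = 5.6738

Compression ratio = 5.6738


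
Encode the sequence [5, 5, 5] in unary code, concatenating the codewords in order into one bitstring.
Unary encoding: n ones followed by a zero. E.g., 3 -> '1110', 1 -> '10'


Encode each number as n ones followed by a terminating 0:
  5 -> 111110 (6 bits)
  5 -> 111110 (6 bits)
  5 -> 111110 (6 bits)
Total length = 6 + 6 + 6 = 18 bits.

Unary([5, 5, 5]) = 111110111110111110 (18 bits)


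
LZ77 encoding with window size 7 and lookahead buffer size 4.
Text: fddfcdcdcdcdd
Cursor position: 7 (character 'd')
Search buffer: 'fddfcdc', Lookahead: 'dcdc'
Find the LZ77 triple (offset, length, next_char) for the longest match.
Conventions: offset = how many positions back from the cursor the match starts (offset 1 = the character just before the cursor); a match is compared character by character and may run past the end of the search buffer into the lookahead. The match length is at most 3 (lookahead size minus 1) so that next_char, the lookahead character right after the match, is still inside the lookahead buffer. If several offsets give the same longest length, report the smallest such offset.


Try each offset into the search buffer:
  offset=1 (pos 6, char 'c'): match length 0
  offset=2 (pos 5, char 'd'): match length 3
  offset=3 (pos 4, char 'c'): match length 0
  offset=4 (pos 3, char 'f'): match length 0
  offset=5 (pos 2, char 'd'): match length 1
  offset=6 (pos 1, char 'd'): match length 1
  offset=7 (pos 0, char 'f'): match length 0
Longest match has length 3 at offset 2.
next_char = character at position 7 + 3 = 10 -> 'c'

Best match: offset=2, length=3 (matching 'dcd' starting at position 5)
LZ77 triple: (2, 3, 'c')


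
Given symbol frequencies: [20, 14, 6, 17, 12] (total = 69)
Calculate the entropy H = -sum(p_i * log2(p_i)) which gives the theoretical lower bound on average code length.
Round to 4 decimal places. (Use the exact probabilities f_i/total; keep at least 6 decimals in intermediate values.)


Per-symbol terms -p_i * log2(p_i) with p_i = f_i/69:
  p = 20/69 = 0.289855: log2(p) = -1.786596, -p*log2(p) = 0.517854
  p = 14/69 = 0.202899: log2(p) = -2.301170, -p*log2(p) = 0.466904
  p = 6/69 = 0.086957: log2(p) = -3.523562, -p*log2(p) = 0.306397
  p = 17/69 = 0.246377: log2(p) = -2.021062, -p*log2(p) = 0.497943
  p = 12/69 = 0.173913: log2(p) = -2.523562, -p*log2(p) = 0.438880
H = 0.517854 + 0.466904 + 0.306397 + 0.497943 + 0.438880 = 2.227978

H = 2.228 bits/symbol


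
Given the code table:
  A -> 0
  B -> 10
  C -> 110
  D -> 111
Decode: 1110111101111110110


Decoding:
111 -> D
0 -> A
111 -> D
10 -> B
111 -> D
111 -> D
0 -> A
110 -> C


Result: DADBDDAC


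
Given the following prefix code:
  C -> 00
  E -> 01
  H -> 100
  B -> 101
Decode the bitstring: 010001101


Decoding step by step:
Bits 01 -> E
Bits 00 -> C
Bits 01 -> E
Bits 101 -> B


Decoded message: ECEB


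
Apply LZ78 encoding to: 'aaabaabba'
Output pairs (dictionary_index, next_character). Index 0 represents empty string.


LZ78 encoding steps:
Dictionary: {0: ''}
Step 1: w='' (idx 0), next='a' -> output (0, 'a'), add 'a' as idx 1
Step 2: w='a' (idx 1), next='a' -> output (1, 'a'), add 'aa' as idx 2
Step 3: w='' (idx 0), next='b' -> output (0, 'b'), add 'b' as idx 3
Step 4: w='aa' (idx 2), next='b' -> output (2, 'b'), add 'aab' as idx 4
Step 5: w='b' (idx 3), next='a' -> output (3, 'a'), add 'ba' as idx 5


Encoded: [(0, 'a'), (1, 'a'), (0, 'b'), (2, 'b'), (3, 'a')]


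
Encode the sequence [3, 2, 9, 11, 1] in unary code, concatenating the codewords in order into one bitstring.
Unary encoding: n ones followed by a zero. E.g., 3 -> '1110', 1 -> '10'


Encode each number as n ones followed by a terminating 0:
  3 -> 1110 (4 bits)
  2 -> 110 (3 bits)
  9 -> 1111111110 (10 bits)
  11 -> 111111111110 (12 bits)
  1 -> 10 (2 bits)
Total length = 4 + 3 + 10 + 12 + 2 = 31 bits.

Unary([3, 2, 9, 11, 1]) = 1110110111111111011111111111010 (31 bits)


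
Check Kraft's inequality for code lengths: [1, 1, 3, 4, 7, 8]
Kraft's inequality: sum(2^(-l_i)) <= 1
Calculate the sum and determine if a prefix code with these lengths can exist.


Sum = 2^(-1) + 2^(-1) + 2^(-3) + 2^(-4) + 2^(-7) + 2^(-8)
    = 0.5 + 0.5 + 0.125 + 0.0625 + 0.0078125 + 0.00390625
    = 307/256 = 1.19921875
Since 1.19921875 > 1, Kraft's inequality is NOT satisfied.
A prefix code with these lengths CANNOT exist.

Kraft sum = 1.19921875. Not satisfied.


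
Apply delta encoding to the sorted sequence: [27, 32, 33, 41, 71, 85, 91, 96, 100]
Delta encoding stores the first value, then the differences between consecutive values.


First value: 27
Deltas:
  32 - 27 = 5
  33 - 32 = 1
  41 - 33 = 8
  71 - 41 = 30
  85 - 71 = 14
  91 - 85 = 6
  96 - 91 = 5
  100 - 96 = 4


Delta encoded: [27, 5, 1, 8, 30, 14, 6, 5, 4]


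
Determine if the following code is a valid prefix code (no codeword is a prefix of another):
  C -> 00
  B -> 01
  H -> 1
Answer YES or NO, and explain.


Checking each pair (does one codeword prefix another?):
  C='00' vs B='01': no prefix
  C='00' vs H='1': no prefix
  B='01' vs C='00': no prefix
  B='01' vs H='1': no prefix
  H='1' vs C='00': no prefix
  H='1' vs B='01': no prefix
No violation found over all pairs.

YES -- this is a valid prefix code. No codeword is a prefix of any other codeword.


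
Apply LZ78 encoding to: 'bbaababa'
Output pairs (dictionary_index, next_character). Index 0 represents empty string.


LZ78 encoding steps:
Dictionary: {0: ''}
Step 1: w='' (idx 0), next='b' -> output (0, 'b'), add 'b' as idx 1
Step 2: w='b' (idx 1), next='a' -> output (1, 'a'), add 'ba' as idx 2
Step 3: w='' (idx 0), next='a' -> output (0, 'a'), add 'a' as idx 3
Step 4: w='ba' (idx 2), next='b' -> output (2, 'b'), add 'bab' as idx 4
Step 5: w='a' (idx 3), end of input -> output (3, '')


Encoded: [(0, 'b'), (1, 'a'), (0, 'a'), (2, 'b'), (3, '')]


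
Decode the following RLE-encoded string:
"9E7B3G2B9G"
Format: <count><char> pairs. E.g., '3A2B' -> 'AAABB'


Expanding each <count><char> pair:
  9E -> 'EEEEEEEEE'
  7B -> 'BBBBBBB'
  3G -> 'GGG'
  2B -> 'BB'
  9G -> 'GGGGGGGGG'

Decoded = EEEEEEEEEBBBBBBBGGGBBGGGGGGGGG


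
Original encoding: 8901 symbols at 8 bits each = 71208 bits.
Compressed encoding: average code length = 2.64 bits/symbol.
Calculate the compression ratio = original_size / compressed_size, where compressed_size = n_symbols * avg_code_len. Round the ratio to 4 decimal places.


original_size = n_symbols * orig_bits = 8901 * 8 = 71208 bits
compressed_size = n_symbols * avg_code_len = 8901 * 2.64 = 23498.64 bits
ratio = original_size / compressed_size = 71208 / 23498.64 = 3.0303

Compression ratio = 3.0303


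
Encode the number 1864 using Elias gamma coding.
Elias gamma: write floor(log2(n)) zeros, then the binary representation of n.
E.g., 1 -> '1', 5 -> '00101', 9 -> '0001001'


num_bits = floor(log2(1864)) + 1 = 11
leading_zeros = num_bits - 1 = 10
binary(1864) = 11101001000

Elias gamma(1864) = '0000000000' + '11101001000' = 000000000011101001000 (21 bits)


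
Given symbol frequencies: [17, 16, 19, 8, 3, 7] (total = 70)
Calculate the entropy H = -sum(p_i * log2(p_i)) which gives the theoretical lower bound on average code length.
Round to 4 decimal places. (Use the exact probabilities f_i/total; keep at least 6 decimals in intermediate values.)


Per-symbol terms -p_i * log2(p_i) with p_i = f_i/70:
  p = 17/70 = 0.242857: log2(p) = -2.041820, -p*log2(p) = 0.495871
  p = 16/70 = 0.228571: log2(p) = -2.129283, -p*log2(p) = 0.486693
  p = 19/70 = 0.271429: log2(p) = -1.881356, -p*log2(p) = 0.510654
  p = 8/70 = 0.114286: log2(p) = -3.129283, -p*log2(p) = 0.357632
  p = 3/70 = 0.042857: log2(p) = -4.544321, -p*log2(p) = 0.194757
  p = 7/70 = 0.100000: log2(p) = -3.321928, -p*log2(p) = 0.332193
H = 0.495871 + 0.486693 + 0.510654 + 0.357632 + 0.194757 + 0.332193 = 2.377800

H = 2.3778 bits/symbol


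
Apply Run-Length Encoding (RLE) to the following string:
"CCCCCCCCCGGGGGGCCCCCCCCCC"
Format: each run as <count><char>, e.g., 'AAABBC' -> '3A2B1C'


Scanning runs left to right:
  i=0: run of 'C' x 9 -> '9C'
  i=9: run of 'G' x 6 -> '6G'
  i=15: run of 'C' x 10 -> '10C'

RLE = 9C6G10C
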